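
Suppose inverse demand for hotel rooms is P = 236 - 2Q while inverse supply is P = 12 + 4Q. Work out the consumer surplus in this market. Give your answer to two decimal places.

Setting demand equal to supply, 224 = 6Q, so Q* = 37.3333 and P* = 161.3333.
The demand choke price is 236, so CS = (1/2)(Q*)(236 - P*) = (1/2)(37.3333)(74.6667) = 1393.7778.

1393.78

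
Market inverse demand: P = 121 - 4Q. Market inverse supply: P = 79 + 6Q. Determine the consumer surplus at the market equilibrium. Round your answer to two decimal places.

35.28

Set 121 - 4Q = 79 + 6Q, which gives 42 = 10Q, so Q* = 4.2 and P* = 121 - 4(4.2) = 104.2.
The demand choke price is 121, so CS = (1/2)(Q*)(121 - P*) = (1/2)(4.2)(16.8) = 35.28.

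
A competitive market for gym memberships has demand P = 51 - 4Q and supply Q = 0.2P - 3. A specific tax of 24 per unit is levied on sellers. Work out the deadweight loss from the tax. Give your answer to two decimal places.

Rewriting supply in inverse form: P = 15 + 5Q.
Without the tax, 51 - 4Q = 15 + 5Q so Q* = 4 and P* = 35.
With the tax, sellers need 24 more per unit: 51 - 4Q = 15 + 5Q + 24, so Q_t = 1.3333. Buyers pay P_b = 45.6667; sellers receive P_s = P_b - 24 = 21.6667.
Deadweight loss is the triangle between the curves from Q_t to Q*: (1/2)(4 - 1.3333)(24) = 32.

32.00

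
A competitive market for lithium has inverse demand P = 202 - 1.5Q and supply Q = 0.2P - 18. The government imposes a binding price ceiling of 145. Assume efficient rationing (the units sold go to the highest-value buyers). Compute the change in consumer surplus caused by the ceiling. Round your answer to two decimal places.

313.58

Rewriting supply in inverse form: P = 90 + 5Q.
Without the control, 202 - 1.5Q = 90 + 5Q so Q* = 17.2308 and P* = 176.1538.
At the ceiling price 145, quantity supplied is (145 - 90)/5 = 11; supply is the short side, so Q = 11 trades at P = 145.
CS goes from (1/2)(17.2308)(25.8462) = 222.6746 to 536.25 (computed as (202 - 145)(11) - (1/2)(1.5)(11)^2), a change of 313.5754.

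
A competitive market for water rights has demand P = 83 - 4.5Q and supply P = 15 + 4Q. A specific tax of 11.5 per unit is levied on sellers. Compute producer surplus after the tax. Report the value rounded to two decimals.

88.37

Without the tax, 83 - 4.5Q = 15 + 4Q so Q* = 8 and P* = 47.
A tax on sellers shifts supply up by 11.5: 83 - 4.5Q = 15 + 4Q + 11.5, so Q_t = 6.6471. Buyers pay P_b = 53.0882; sellers receive P_s = P_b - 11.5 = 41.5882.
Producer surplus is the triangle above supply below P_s: (1/2)(6.6471)(41.5882 - 15) = 88.3668.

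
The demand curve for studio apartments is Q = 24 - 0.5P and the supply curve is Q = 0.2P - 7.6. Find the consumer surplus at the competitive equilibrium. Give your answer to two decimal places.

Rewriting demand in inverse form: P = 48 - 2Q.
Rewriting supply in inverse form: P = 38 + 5Q.
Equilibrium: 48 - 2Q = 38 + 5Q, so Q* = 1.4286 and P* = 45.1429.
Consumer surplus is the triangle under demand above P*: (1/2)(1.4286)(48 - 45.1429) = (1/2)(1.4286)(2.8571) = 2.0408.

2.04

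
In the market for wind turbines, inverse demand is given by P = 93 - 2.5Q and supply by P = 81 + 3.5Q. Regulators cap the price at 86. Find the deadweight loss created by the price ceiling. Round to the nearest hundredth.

Free-market equilibrium: 93 - 2.5Q = 81 + 3.5Q gives Q* = 2, P* = 88.
At the ceiling price 86, quantity supplied is (86 - 81)/3.5 = 1.4286; supply is the short side, so Q = 1.4286 trades at P = 86.
At Q = 1.4286 the demand price is 89.4286 and the supply price is 86. Deadweight loss is the triangle between the curves from 1.4286 to 2: (1/2)(89.4286 - 86)(2 - 1.4286) = 0.9796.

0.98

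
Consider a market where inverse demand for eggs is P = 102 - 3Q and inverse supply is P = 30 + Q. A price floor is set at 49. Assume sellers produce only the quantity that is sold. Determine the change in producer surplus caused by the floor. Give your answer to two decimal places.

17.61

Free-market equilibrium: 102 - 3Q = 30 + Q gives Q* = 18, P* = 48.
At P = 49, buyers demand (102 - 49)/3 = 17.6667 while sellers would supply more, so the quantity traded is 17.6667 at price 49.
PS goes from (1/2)(18)(18) = 162 to 179.6111 (computed as (49 - 30)(17.6667) - (1/2)(1)(17.6667)^2), a change of 17.6111.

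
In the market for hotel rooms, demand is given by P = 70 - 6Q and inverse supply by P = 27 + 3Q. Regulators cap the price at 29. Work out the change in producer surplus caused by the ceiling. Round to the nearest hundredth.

Without the control, 70 - 6Q = 27 + 3Q so Q* = 4.7778 and P* = 41.3333.
At the ceiling price 29, quantity supplied is (29 - 27)/3 = 0.6667; supply is the short side, so Q = 0.6667 trades at P = 29.
PS goes from (1/2)(4.7778)(14.3333) = 34.2407 to 0.6667 (computed as (29 - 27)(0.6667) - (1/2)(3)(0.6667)^2), a change of -33.5741.

-33.57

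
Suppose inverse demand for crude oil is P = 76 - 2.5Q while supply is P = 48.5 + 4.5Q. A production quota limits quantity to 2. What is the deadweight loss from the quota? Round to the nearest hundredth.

13.02

Without the quota, 76 - 2.5Q = 48.5 + 4.5Q gives Q* = 3.9286.
At Q = 2 the demand price is 76 - 2.5(2) = 71 and the supply price is 48.5 + 4.5(2) = 57.5.
Deadweight loss is the triangle between the curves from 2 to 3.9286: (1/2)(71 - 57.5)(3.9286 - 2) = 13.0179.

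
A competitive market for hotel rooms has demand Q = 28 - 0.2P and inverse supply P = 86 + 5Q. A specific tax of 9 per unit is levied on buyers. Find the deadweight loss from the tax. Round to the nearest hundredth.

Rewriting demand in inverse form: P = 140 - 5Q.
Without the tax, 140 - 5Q = 86 + 5Q so Q* = 5.4 and P* = 113.
With the tax, buyers' net willingness to pay falls by 9: (140 - 9) - 5Q = 86 + 5Q, so Q_t = 4.5. Buyers pay P_b = 117.5; sellers receive P_s = P_b - 9 = 108.5.
Deadweight loss is the triangle between the curves from Q_t to Q*: (1/2)(5.4 - 4.5)(9) = 4.05.

4.05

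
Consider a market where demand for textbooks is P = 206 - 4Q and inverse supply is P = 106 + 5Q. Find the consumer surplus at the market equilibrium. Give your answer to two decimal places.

246.91

Set 206 - 4Q = 106 + 5Q, which gives 100 = 9Q, so Q* = 11.1111 and P* = 206 - 4(11.1111) = 161.5556.
CS is the area between the demand curve and P* from 0 to Q*: (1/2)(11.1111)(44.4444) = 246.9136.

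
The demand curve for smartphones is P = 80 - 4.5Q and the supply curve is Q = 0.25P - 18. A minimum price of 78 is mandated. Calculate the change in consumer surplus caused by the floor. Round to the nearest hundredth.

Rewriting supply in inverse form: P = 72 + 4Q.
Without the control, 80 - 4.5Q = 72 + 4Q so Q* = 0.9412 and P* = 75.7647.
At P = 78, buyers demand (80 - 78)/4.5 = 0.4444 while sellers would supply more, so the quantity traded is 0.4444 at price 78.
CS goes from (1/2)(0.9412)(4.2353) = 1.9931 to 0.4444 (computed as (80 - 78)(0.4444) - (1/2)(4.5)(0.4444)^2), a change of -1.5486.

-1.55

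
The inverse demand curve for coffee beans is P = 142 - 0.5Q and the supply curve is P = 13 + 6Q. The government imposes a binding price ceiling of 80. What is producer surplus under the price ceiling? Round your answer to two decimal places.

Without the control, 142 - 0.5Q = 13 + 6Q so Q* = 19.8462 and P* = 132.0769.
At P = 80, sellers supply (80 - 13)/6 = 11.1667 while buyers want more, so the quantity traded is 11.1667 at price 80.
PS is the triangle above supply below 80: (1/2)(11.1667)(80 - 13) = 374.0833.

374.08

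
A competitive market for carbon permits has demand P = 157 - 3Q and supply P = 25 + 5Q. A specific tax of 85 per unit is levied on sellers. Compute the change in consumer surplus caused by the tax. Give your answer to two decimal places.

Without the tax, 157 - 3Q = 25 + 5Q so Q* = 16.5 and P* = 107.5.
A tax on sellers shifts supply up by 85: 157 - 3Q = 25 + 5Q + 85, so Q_t = 5.875. Buyers pay P_b = 139.375; sellers receive P_s = P_b - 85 = 54.375.
Consumers lose the trapezoid between P* and P_b out to Q_t plus the triangle from Q_t to Q*: change in CS = 51.7734 - 408.375 = -356.6016.

-356.60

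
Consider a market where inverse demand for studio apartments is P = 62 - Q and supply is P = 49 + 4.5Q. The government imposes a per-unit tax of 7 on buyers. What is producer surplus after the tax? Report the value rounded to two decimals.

Without the tax, 62 - Q = 49 + 4.5Q so Q* = 2.3636 and P* = 59.6364.
A tax on buyers shifts demand down by 7: (62 - 7) - Q = 49 + 4.5Q, so Q_t = 1.0909. Buyers pay P_b = 60.9091; sellers receive P_s = P_b - 7 = 53.9091.
Producer surplus is the triangle above supply below P_s: (1/2)(1.0909)(53.9091 - 49) = 2.6777.

2.68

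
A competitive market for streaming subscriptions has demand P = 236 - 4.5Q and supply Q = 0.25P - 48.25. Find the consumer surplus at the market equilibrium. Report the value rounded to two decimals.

57.58

Rewriting supply in inverse form: P = 193 + 4Q.
Equilibrium: 236 - 4.5Q = 193 + 4Q, so Q* = 5.0588 and P* = 213.2353.
Consumer surplus is the triangle under demand above P*: (1/2)(5.0588)(236 - 213.2353) = (1/2)(5.0588)(22.7647) = 57.5813.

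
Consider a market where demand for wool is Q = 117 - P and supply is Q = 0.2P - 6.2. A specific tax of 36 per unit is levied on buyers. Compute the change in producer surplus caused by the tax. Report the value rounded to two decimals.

Rewriting demand in inverse form: P = 117 - Q.
Rewriting supply in inverse form: P = 31 + 5Q.
Without the tax, 117 - Q = 31 + 5Q so Q* = 14.3333 and P* = 102.6667.
With the tax, buyers' net willingness to pay falls by 36: (117 - 36) - Q = 31 + 5Q, so Q_t = 8.3333. Buyers pay P_b = 108.6667; sellers receive P_s = P_b - 36 = 72.6667.
Producers lose the trapezoid between P_s and P* out to Q_t plus the triangle from Q_t to Q*: change in PS = 173.6111 - 513.6111 = -340.

-340.00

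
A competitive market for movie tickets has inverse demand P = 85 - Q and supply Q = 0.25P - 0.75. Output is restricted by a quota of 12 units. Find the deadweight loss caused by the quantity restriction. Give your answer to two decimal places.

48.40

Rewriting supply in inverse form: P = 3 + 4Q.
Without the quota, 85 - Q = 3 + 4Q gives Q* = 16.4.
At Q = 12 the demand price is 85 - (12) = 73 and the supply price is 3 + 4(12) = 51.
DWL = (1/2)(gap between curves at 12) x (Q* - 12) = (1/2)(22)(4.4) = 48.4.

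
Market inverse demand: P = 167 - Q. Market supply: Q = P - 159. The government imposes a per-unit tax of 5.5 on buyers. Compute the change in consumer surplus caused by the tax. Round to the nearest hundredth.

Rewriting supply in inverse form: P = 159 + Q.
Pre-tax equilibrium: 167 - Q = 159 + Q gives Q* = 4, P* = 163.
A tax on buyers shifts demand down by 5.5: (167 - 5.5) - Q = 159 + Q, so Q_t = 1.25. Buyers pay P_b = 165.75; sellers receive P_s = P_b - 5.5 = 160.25.
Consumers lose the trapezoid between P* and P_b out to Q_t plus the triangle from Q_t to Q*: change in CS = 0.7812 - 8 = -7.2188.

-7.22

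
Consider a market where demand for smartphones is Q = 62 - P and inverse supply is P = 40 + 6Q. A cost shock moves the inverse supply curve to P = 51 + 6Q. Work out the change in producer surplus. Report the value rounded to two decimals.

-22.22

Rewriting demand in inverse form: P = 62 - Q.
Initial equilibrium: Q_0 = 3.1429, P_0 = 58.8571; CS_0 = (1/2)(3.1429)(3.1429) = 4.9388, PS_0 = (1/2)(3.1429)(18.8571) = 29.6327.
New equilibrium: 62 - Q = 51 + 6Q gives Q_1 = 1.5714, P_1 = 60.4286; CS_1 = 1.2347, PS_1 = 7.4082.
Change in producer surplus = 7.4082 - 29.6327 = -22.2245.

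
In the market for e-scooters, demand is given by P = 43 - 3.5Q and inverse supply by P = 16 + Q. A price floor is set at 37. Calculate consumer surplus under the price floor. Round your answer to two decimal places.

Without the control, 43 - 3.5Q = 16 + Q so Q* = 6 and P* = 22.
At the floor price 37, quantity demanded is (43 - 37)/3.5 = 1.7143; demand is the short side, so Q = 1.7143 trades at P = 37.
CS is the triangle under demand above 37: (1/2)(1.7143)(43 - 37) = 5.1429.

5.14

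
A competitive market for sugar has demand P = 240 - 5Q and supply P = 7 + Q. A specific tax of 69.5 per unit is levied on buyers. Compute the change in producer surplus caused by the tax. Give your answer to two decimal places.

-382.73

Without the tax, 240 - 5Q = 7 + Q so Q* = 38.8333 and P* = 45.8333.
With the tax, buyers' net willingness to pay falls by 69.5: (240 - 69.5) - 5Q = 7 + Q, so Q_t = 27.25. Buyers pay P_b = 103.75; sellers receive P_s = P_b - 69.5 = 34.25.
Producers lose the trapezoid between P_s and P* out to Q_t plus the triangle from Q_t to Q*: change in PS = 371.2812 - 754.0139 = -382.7326.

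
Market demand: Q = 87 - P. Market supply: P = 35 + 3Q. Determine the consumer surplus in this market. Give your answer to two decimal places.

84.50

Rewriting demand in inverse form: P = 87 - Q.
Setting demand equal to supply, 52 = 4Q, so Q* = 13 and P* = 74.
Consumer surplus is the triangle under demand above P*: (1/2)(13)(87 - 74) = (1/2)(13)(13) = 84.5.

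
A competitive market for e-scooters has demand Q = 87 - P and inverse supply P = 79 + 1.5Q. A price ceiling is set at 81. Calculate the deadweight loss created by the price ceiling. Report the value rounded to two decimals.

Rewriting demand in inverse form: P = 87 - Q.
Without the control, 87 - Q = 79 + 1.5Q so Q* = 3.2 and P* = 83.8.
At P = 81, sellers supply (81 - 79)/1.5 = 1.3333 while buyers want more, so the quantity traded is 1.3333 at price 81.
The lost-trades triangle has base Q* - 1.3333 = 1.8667 and height equal to the gap between the curves at Q = 1.3333, which is 85.6667 - 81 = 4.6667. DWL = (1/2)(1.8667)(4.6667) = 4.3556.

4.36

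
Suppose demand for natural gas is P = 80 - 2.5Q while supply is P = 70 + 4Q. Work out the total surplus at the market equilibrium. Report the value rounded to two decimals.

7.69

Set 80 - 2.5Q = 70 + 4Q, which gives 10 = 6.5Q, so Q* = 1.5385 and P* = 80 - 2.5(1.5385) = 76.1538.
Total surplus is the full triangle between the curves from 0 to Q*: (1/2)(1.5385)(80 - 70) = 7.6923.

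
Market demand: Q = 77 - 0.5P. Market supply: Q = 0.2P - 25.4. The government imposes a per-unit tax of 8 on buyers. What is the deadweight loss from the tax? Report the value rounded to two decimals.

Rewriting demand in inverse form: P = 154 - 2Q.
Rewriting supply in inverse form: P = 127 + 5Q.
Pre-tax equilibrium: 154 - 2Q = 127 + 5Q gives Q* = 3.8571, P* = 146.2857.
With the tax, buyers' net willingness to pay falls by 8: (154 - 8) - 2Q = 127 + 5Q, so Q_t = 2.7143. Buyers pay P_b = 148.5714; sellers receive P_s = P_b - 8 = 140.5714.
Deadweight loss is the triangle between the curves from Q_t to Q*: (1/2)(3.8571 - 2.7143)(8) = 4.5714.

4.57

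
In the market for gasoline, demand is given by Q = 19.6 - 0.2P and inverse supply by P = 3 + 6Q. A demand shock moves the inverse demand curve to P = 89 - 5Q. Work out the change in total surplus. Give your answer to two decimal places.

Rewriting demand in inverse form: P = 98 - 5Q.
Initial equilibrium: Q_0 = 8.6364, P_0 = 54.8182; CS_0 = (1/2)(8.6364)(43.1818) = 186.4669, PS_0 = (1/2)(8.6364)(51.8182) = 223.7603.
New equilibrium: 89 - 5Q = 3 + 6Q gives Q_1 = 7.8182, P_1 = 49.9091; CS_1 = 152.8099, PS_1 = 183.3719.
Change in total surplus = (152.8099 + 183.3719) - (186.4669 + 223.7603) = -74.0455.

-74.05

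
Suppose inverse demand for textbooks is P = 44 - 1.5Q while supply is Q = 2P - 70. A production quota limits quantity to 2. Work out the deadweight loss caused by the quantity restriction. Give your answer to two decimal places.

Rewriting supply in inverse form: P = 35 + 0.5Q.
Without the quota, 44 - 1.5Q = 35 + 0.5Q gives Q* = 4.5.
At Q = 2 the demand price is 44 - 1.5(2) = 41 and the supply price is 35 + 0.5(2) = 36.
Deadweight loss is the triangle between the curves from 2 to 4.5: (1/2)(41 - 36)(4.5 - 2) = 6.25.

6.25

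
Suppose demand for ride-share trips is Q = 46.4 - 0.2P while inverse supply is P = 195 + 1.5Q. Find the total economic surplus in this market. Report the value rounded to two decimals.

105.31

Rewriting demand in inverse form: P = 232 - 5Q.
Equilibrium: 232 - 5Q = 195 + 1.5Q, so Q* = 5.6923 and P* = 203.5385.
Total surplus is the full triangle between the curves from 0 to Q*: (1/2)(5.6923)(232 - 195) = 105.3077.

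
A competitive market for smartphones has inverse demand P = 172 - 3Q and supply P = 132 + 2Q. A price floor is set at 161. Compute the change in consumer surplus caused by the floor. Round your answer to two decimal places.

-75.83

Free-market equilibrium: 172 - 3Q = 132 + 2Q gives Q* = 8, P* = 148.
At P = 161, buyers demand (172 - 161)/3 = 3.6667 while sellers would supply more, so the quantity traded is 3.6667 at price 161.
CS goes from (1/2)(8)(24) = 96 to 20.1667 (computed as (172 - 161)(3.6667) - (1/2)(3)(3.6667)^2), a change of -75.8333.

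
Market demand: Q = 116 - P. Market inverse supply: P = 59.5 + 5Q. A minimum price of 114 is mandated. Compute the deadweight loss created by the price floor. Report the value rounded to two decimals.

Rewriting demand in inverse form: P = 116 - Q.
Without the control, 116 - Q = 59.5 + 5Q so Q* = 9.4167 and P* = 106.5833.
At P = 114, buyers demand (116 - 114)/1 = 2 while sellers would supply more, so the quantity traded is 2 at price 114.
At Q = 2 the demand price is 114 and the supply price is 69.5. Deadweight loss is the triangle between the curves from 2 to 9.4167: (1/2)(114 - 69.5)(9.4167 - 2) = 165.0208.

165.02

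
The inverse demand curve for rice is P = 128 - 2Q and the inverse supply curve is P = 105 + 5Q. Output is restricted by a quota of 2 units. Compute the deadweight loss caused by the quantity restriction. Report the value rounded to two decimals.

5.79

Without the quota, 128 - 2Q = 105 + 5Q gives Q* = 3.2857.
At Q = 2 the demand price is 128 - 2(2) = 124 and the supply price is 105 + 5(2) = 115.
DWL = (1/2)(gap between curves at 2) x (Q* - 2) = (1/2)(9)(1.2857) = 5.7857.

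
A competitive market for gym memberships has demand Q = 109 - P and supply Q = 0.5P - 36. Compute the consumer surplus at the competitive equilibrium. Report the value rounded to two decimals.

76.06

Rewriting demand in inverse form: P = 109 - Q.
Rewriting supply in inverse form: P = 72 + 2Q.
Setting demand equal to supply, 37 = 3Q, so Q* = 12.3333 and P* = 96.6667.
Consumer surplus is the triangle under demand above P*: (1/2)(12.3333)(109 - 96.6667) = (1/2)(12.3333)(12.3333) = 76.0556.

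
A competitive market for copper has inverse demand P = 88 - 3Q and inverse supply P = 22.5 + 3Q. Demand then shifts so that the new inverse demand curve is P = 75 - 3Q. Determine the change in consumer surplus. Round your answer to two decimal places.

Initial equilibrium: Q_0 = 10.9167, P_0 = 55.25; CS_0 = (1/2)(10.9167)(32.75) = 178.7604, PS_0 = (1/2)(10.9167)(32.75) = 178.7604.
New equilibrium: 75 - 3Q = 22.5 + 3Q gives Q_1 = 8.75, P_1 = 48.75; CS_1 = 114.8438, PS_1 = 114.8438.
Change in consumer surplus = 114.8438 - 178.7604 = -63.9167.

-63.92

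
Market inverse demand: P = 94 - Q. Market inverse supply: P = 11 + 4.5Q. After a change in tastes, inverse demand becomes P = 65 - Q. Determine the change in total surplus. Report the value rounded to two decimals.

Initial equilibrium: Q_0 = 15.0909, P_0 = 78.9091; CS_0 = (1/2)(15.0909)(15.0909) = 113.8678, PS_0 = (1/2)(15.0909)(67.9091) = 512.405.
New equilibrium: 65 - Q = 11 + 4.5Q gives Q_1 = 9.8182, P_1 = 55.1818; CS_1 = 48.1983, PS_1 = 216.8926.
Change in total surplus = (48.1983 + 216.8926) - (113.8678 + 512.405) = -361.1818.

-361.18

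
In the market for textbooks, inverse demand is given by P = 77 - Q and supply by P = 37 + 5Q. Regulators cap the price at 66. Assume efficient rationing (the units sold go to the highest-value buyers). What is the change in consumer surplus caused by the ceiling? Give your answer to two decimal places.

Without the control, 77 - Q = 37 + 5Q so Q* = 6.6667 and P* = 70.3333.
At the ceiling price 66, quantity supplied is (66 - 37)/5 = 5.8; supply is the short side, so Q = 5.8 trades at P = 66.
CS goes from (1/2)(6.6667)(6.6667) = 22.2222 to 46.98 (computed as (77 - 66)(5.8) - (1/2)(1)(5.8)^2), a change of 24.7578.

24.76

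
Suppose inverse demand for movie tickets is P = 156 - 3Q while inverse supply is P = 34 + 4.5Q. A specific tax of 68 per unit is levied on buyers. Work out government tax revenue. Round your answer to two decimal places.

489.60

Pre-tax equilibrium: 156 - 3Q = 34 + 4.5Q gives Q* = 16.2667, P* = 107.2.
A tax on buyers shifts demand down by 68: (156 - 68) - 3Q = 34 + 4.5Q, so Q_t = 7.2. Buyers pay P_b = 134.4; sellers receive P_s = P_b - 68 = 66.4.
Revenue is the tax times quantity traded: 68 x 7.2 = 489.6.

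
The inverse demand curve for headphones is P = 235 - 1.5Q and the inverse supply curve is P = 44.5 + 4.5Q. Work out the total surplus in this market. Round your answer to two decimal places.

3024.19

Set 235 - 1.5Q = 44.5 + 4.5Q, which gives 190.5 = 6Q, so Q* = 31.75 and P* = 235 - 1.5(31.75) = 187.375.
CS = (1/2)(31.75)(47.625) = 756.0469 and PS = (1/2)(31.75)(142.875) = 2268.1406, so total surplus = 3024.1875.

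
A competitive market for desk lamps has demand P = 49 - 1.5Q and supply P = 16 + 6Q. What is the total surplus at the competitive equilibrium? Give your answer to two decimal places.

Set 49 - 1.5Q = 16 + 6Q, which gives 33 = 7.5Q, so Q* = 4.4 and P* = 49 - 1.5(4.4) = 42.4.
Total surplus is the full triangle between the curves from 0 to Q*: (1/2)(4.4)(49 - 16) = 72.6.

72.60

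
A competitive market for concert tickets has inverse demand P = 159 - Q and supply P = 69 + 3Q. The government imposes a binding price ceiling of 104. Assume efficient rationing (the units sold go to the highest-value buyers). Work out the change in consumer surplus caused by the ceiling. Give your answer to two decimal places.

320.49

Free-market equilibrium: 159 - Q = 69 + 3Q gives Q* = 22.5, P* = 136.5.
At the ceiling price 104, quantity supplied is (104 - 69)/3 = 11.6667; supply is the short side, so Q = 11.6667 trades at P = 104.
CS goes from (1/2)(22.5)(22.5) = 253.125 to 573.6111 (computed as (159 - 104)(11.6667) - (1/2)(1)(11.6667)^2), a change of 320.4861.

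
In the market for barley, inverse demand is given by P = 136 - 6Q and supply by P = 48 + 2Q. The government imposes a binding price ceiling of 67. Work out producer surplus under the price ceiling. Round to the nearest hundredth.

Free-market equilibrium: 136 - 6Q = 48 + 2Q gives Q* = 11, P* = 70.
At the ceiling price 67, quantity supplied is (67 - 48)/2 = 9.5; supply is the short side, so Q = 9.5 trades at P = 67.
PS is the triangle above supply below 67: (1/2)(9.5)(67 - 48) = 90.25.

90.25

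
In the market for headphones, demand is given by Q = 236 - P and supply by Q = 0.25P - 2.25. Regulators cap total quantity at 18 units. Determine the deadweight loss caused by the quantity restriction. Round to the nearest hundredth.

Rewriting demand in inverse form: P = 236 - Q.
Rewriting supply in inverse form: P = 9 + 4Q.
Without the quota, 236 - Q = 9 + 4Q gives Q* = 45.4.
At Q = 18 the demand price is 236 - (18) = 218 and the supply price is 9 + 4(18) = 81.
Deadweight loss is the triangle between the curves from 18 to 45.4: (1/2)(218 - 81)(45.4 - 18) = 1876.9.

1876.90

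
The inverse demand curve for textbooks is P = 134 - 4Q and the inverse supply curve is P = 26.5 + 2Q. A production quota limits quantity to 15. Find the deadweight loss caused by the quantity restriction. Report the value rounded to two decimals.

25.52

Unrestricted equilibrium: Q* = (134 - 26.5)/(4 + 2) = 17.9167.
At Q = 15 the demand price is 134 - 4(15) = 74 and the supply price is 26.5 + 2(15) = 56.5.
DWL = (1/2)(gap between curves at 15) x (Q* - 15) = (1/2)(17.5)(2.9167) = 25.5208.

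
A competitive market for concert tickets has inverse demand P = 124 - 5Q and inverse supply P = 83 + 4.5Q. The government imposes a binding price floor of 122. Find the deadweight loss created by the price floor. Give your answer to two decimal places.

Free-market equilibrium: 124 - 5Q = 83 + 4.5Q gives Q* = 4.3158, P* = 102.4211.
At P = 122, buyers demand (124 - 122)/5 = 0.4 while sellers would supply more, so the quantity traded is 0.4 at price 122.
The lost-trades triangle has base Q* - 0.4 = 3.9158 and height equal to the gap between the curves at Q = 0.4, which is 122 - 84.8 = 37.2. DWL = (1/2)(3.9158)(37.2) = 72.8337.

72.83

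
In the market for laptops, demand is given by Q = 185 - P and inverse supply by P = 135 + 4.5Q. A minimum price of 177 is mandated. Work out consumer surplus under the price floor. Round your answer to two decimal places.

Rewriting demand in inverse form: P = 185 - Q.
Free-market equilibrium: 185 - Q = 135 + 4.5Q gives Q* = 9.0909, P* = 175.9091.
At the floor price 177, quantity demanded is (185 - 177)/1 = 8; demand is the short side, so Q = 8 trades at P = 177.
CS is the triangle under demand above 177: (1/2)(8)(185 - 177) = 32.

32.00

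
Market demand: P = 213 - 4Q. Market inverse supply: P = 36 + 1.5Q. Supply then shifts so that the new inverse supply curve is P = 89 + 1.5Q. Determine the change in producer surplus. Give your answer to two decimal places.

-395.53

Initial equilibrium: Q_0 = 32.1818, P_0 = 84.2727; CS_0 = (1/2)(32.1818)(128.7273) = 2071.3388, PS_0 = (1/2)(32.1818)(48.2727) = 776.7521.
New equilibrium: 213 - 4Q = 89 + 1.5Q gives Q_1 = 22.5455, P_1 = 122.8182; CS_1 = 1016.595, PS_1 = 381.2231.
Change in producer surplus = 381.2231 - 776.7521 = -395.5289.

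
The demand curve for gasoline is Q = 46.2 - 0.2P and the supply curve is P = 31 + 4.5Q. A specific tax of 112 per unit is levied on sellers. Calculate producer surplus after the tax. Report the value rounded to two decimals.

Rewriting demand in inverse form: P = 231 - 5Q.
Without the tax, 231 - 5Q = 31 + 4.5Q so Q* = 21.0526 and P* = 125.7368.
A tax on sellers shifts supply up by 112: 231 - 5Q = 31 + 4.5Q + 112, so Q_t = 9.2632. Buyers pay P_b = 184.6842; sellers receive P_s = P_b - 112 = 72.6842.
PS = (1/2)(Q_t)(P_s - 31) = (1/2)(9.2632)(41.6842) = 193.0637.

193.06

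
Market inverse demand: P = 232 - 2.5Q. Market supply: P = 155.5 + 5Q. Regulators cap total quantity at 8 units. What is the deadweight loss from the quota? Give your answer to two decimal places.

18.15

Unrestricted equilibrium: Q* = (232 - 155.5)/(2.5 + 5) = 10.2.
At Q = 8 the demand price is 232 - 2.5(8) = 212 and the supply price is 155.5 + 5(8) = 195.5.
DWL = (1/2)(gap between curves at 8) x (Q* - 8) = (1/2)(16.5)(2.2) = 18.15.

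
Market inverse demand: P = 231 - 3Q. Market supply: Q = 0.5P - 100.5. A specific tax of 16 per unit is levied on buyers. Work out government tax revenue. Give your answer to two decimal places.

Rewriting supply in inverse form: P = 201 + 2Q.
Pre-tax equilibrium: 231 - 3Q = 201 + 2Q gives Q* = 6, P* = 213.
A tax on buyers shifts demand down by 16: (231 - 16) - 3Q = 201 + 2Q, so Q_t = 2.8. Buyers pay P_b = 222.6; sellers receive P_s = P_b - 16 = 206.6.
Revenue is the tax times quantity traded: 16 x 2.8 = 44.8.

44.80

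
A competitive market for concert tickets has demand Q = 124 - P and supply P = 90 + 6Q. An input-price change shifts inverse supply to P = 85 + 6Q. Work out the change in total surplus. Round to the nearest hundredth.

Rewriting demand in inverse form: P = 124 - Q.
Initial equilibrium: Q_0 = 4.8571, P_0 = 119.1429; CS_0 = (1/2)(4.8571)(4.8571) = 11.7959, PS_0 = (1/2)(4.8571)(29.1429) = 70.7755.
New equilibrium: 124 - Q = 85 + 6Q gives Q_1 = 5.5714, P_1 = 118.4286; CS_1 = 15.5204, PS_1 = 93.1224.
Change in total surplus = (15.5204 + 93.1224) - (11.7959 + 70.7755) = 26.0714.

26.07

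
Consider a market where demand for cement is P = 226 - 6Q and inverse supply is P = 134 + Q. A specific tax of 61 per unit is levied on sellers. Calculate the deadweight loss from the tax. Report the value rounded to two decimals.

Pre-tax equilibrium: 226 - 6Q = 134 + Q gives Q* = 13.1429, P* = 147.1429.
With the tax, sellers need 61 more per unit: 226 - 6Q = 134 + Q + 61, so Q_t = 4.4286. Buyers pay P_b = 199.4286; sellers receive P_s = P_b - 61 = 138.4286.
The welfare triangle lost has base Q* - Q_t = 8.7143 and height t = 61, so DWL = (1/2)(8.7143)(61) = 265.7857.

265.79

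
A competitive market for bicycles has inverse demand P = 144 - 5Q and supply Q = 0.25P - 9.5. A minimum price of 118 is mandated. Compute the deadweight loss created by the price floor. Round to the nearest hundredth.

Rewriting supply in inverse form: P = 38 + 4Q.
Free-market equilibrium: 144 - 5Q = 38 + 4Q gives Q* = 11.7778, P* = 85.1111.
At P = 118, buyers demand (144 - 118)/5 = 5.2 while sellers would supply more, so the quantity traded is 5.2 at price 118.
At Q = 5.2 the demand price is 118 and the supply price is 58.8. Deadweight loss is the triangle between the curves from 5.2 to 11.7778: (1/2)(118 - 58.8)(11.7778 - 5.2) = 194.7022.

194.70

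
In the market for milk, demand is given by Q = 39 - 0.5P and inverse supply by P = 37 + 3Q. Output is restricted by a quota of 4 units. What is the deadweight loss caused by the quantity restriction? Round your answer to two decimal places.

Rewriting demand in inverse form: P = 78 - 2Q.
Unrestricted equilibrium: Q* = (78 - 37)/(2 + 3) = 8.2.
At Q = 4 the demand price is 78 - 2(4) = 70 and the supply price is 37 + 3(4) = 49.
DWL = (1/2)(gap between curves at 4) x (Q* - 4) = (1/2)(21)(4.2) = 44.1.

44.10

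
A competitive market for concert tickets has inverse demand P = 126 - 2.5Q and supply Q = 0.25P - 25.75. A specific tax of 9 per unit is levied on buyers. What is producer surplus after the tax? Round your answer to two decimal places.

9.28

Rewriting supply in inverse form: P = 103 + 4Q.
Without the tax, 126 - 2.5Q = 103 + 4Q so Q* = 3.5385 and P* = 117.1538.
A tax on buyers shifts demand down by 9: (126 - 9) - 2.5Q = 103 + 4Q, so Q_t = 2.1538. Buyers pay P_b = 120.6154; sellers receive P_s = P_b - 9 = 111.6154.
Producer surplus is the triangle above supply below P_s: (1/2)(2.1538)(111.6154 - 103) = 9.2781.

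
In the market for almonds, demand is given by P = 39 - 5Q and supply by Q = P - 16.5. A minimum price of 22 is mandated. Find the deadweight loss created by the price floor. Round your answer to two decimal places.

0.37

Rewriting supply in inverse form: P = 16.5 + Q.
Without the control, 39 - 5Q = 16.5 + Q so Q* = 3.75 and P* = 20.25.
At the floor price 22, quantity demanded is (39 - 22)/5 = 3.4; demand is the short side, so Q = 3.4 trades at P = 22.
The lost-trades triangle has base Q* - 3.4 = 0.35 and height equal to the gap between the curves at Q = 3.4, which is 22 - 19.9 = 2.1. DWL = (1/2)(0.35)(2.1) = 0.3675.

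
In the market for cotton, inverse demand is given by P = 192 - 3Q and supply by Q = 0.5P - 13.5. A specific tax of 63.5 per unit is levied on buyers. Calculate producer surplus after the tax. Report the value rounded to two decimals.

Rewriting supply in inverse form: P = 27 + 2Q.
Pre-tax equilibrium: 192 - 3Q = 27 + 2Q gives Q* = 33, P* = 93.
A tax on buyers shifts demand down by 63.5: (192 - 63.5) - 3Q = 27 + 2Q, so Q_t = 20.3. Buyers pay P_b = 131.1; sellers receive P_s = P_b - 63.5 = 67.6.
Producer surplus is the triangle above supply below P_s: (1/2)(20.3)(67.6 - 27) = 412.09.

412.09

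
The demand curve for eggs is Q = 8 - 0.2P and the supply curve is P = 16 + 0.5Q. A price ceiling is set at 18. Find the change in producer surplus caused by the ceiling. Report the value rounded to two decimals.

Rewriting demand in inverse form: P = 40 - 5Q.
Without the control, 40 - 5Q = 16 + 0.5Q so Q* = 4.3636 and P* = 18.1818.
At the ceiling price 18, quantity supplied is (18 - 16)/0.5 = 4; supply is the short side, so Q = 4 trades at P = 18.
PS goes from (1/2)(4.3636)(2.1818) = 4.7603 to 4 (computed as (18 - 16)(4) - (1/2)(0.5)(4)^2), a change of -0.7603.

-0.76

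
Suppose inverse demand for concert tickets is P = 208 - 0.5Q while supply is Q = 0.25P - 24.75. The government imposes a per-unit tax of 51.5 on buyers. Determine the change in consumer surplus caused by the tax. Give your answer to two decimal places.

Rewriting supply in inverse form: P = 99 + 4Q.
Without the tax, 208 - 0.5Q = 99 + 4Q so Q* = 24.2222 and P* = 195.8889.
With the tax, buyers' net willingness to pay falls by 51.5: (208 - 51.5) - 0.5Q = 99 + 4Q, so Q_t = 12.7778. Buyers pay P_b = 201.6111; sellers receive P_s = P_b - 51.5 = 150.1111.
Consumers lose the trapezoid between P* and P_b out to Q_t plus the triangle from Q_t to Q*: change in CS = 40.8179 - 146.679 = -105.8611.

-105.86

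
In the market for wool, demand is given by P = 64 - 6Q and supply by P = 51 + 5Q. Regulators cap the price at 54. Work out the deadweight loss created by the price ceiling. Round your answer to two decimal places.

1.86

Free-market equilibrium: 64 - 6Q = 51 + 5Q gives Q* = 1.1818, P* = 56.9091.
At P = 54, sellers supply (54 - 51)/5 = 0.6 while buyers want more, so the quantity traded is 0.6 at price 54.
At Q = 0.6 the demand price is 60.4 and the supply price is 54. Deadweight loss is the triangle between the curves from 0.6 to 1.1818: (1/2)(60.4 - 54)(1.1818 - 0.6) = 1.8618.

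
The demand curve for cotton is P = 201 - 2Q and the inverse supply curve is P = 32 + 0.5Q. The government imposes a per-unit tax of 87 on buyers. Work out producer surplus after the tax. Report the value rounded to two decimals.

268.96

Without the tax, 201 - 2Q = 32 + 0.5Q so Q* = 67.6 and P* = 65.8.
With the tax, buyers' net willingness to pay falls by 87: (201 - 87) - 2Q = 32 + 0.5Q, so Q_t = 32.8. Buyers pay P_b = 135.4; sellers receive P_s = P_b - 87 = 48.4.
PS = (1/2)(Q_t)(P_s - 32) = (1/2)(32.8)(16.4) = 268.96.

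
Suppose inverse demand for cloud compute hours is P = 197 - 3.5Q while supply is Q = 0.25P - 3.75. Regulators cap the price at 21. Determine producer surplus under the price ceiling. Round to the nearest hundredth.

Rewriting supply in inverse form: P = 15 + 4Q.
Free-market equilibrium: 197 - 3.5Q = 15 + 4Q gives Q* = 24.2667, P* = 112.0667.
At the ceiling price 21, quantity supplied is (21 - 15)/4 = 1.5; supply is the short side, so Q = 1.5 trades at P = 21.
PS is the triangle above supply below 21: (1/2)(1.5)(21 - 15) = 4.5.

4.50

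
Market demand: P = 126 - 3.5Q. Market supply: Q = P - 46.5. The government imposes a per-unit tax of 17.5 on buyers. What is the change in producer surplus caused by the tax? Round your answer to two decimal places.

-61.14

Rewriting supply in inverse form: P = 46.5 + Q.
Pre-tax equilibrium: 126 - 3.5Q = 46.5 + Q gives Q* = 17.6667, P* = 64.1667.
A tax on buyers shifts demand down by 17.5: (126 - 17.5) - 3.5Q = 46.5 + Q, so Q_t = 13.7778. Buyers pay P_b = 77.7778; sellers receive P_s = P_b - 17.5 = 60.2778.
PS falls from (1/2)(17.6667)(17.6667) = 156.0556 to (1/2)(13.7778)(13.7778) = 94.9136, a change of -61.142.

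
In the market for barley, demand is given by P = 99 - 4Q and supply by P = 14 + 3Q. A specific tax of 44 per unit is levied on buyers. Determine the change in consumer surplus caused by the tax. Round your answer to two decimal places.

Pre-tax equilibrium: 99 - 4Q = 14 + 3Q gives Q* = 12.1429, P* = 50.4286.
A tax on buyers shifts demand down by 44: (99 - 44) - 4Q = 14 + 3Q, so Q_t = 5.8571. Buyers pay P_b = 75.5714; sellers receive P_s = P_b - 44 = 31.5714.
CS falls from (1/2)(12.1429)(48.5714) = 294.898 to (1/2)(5.8571)(23.4286) = 68.6122, a change of -226.2857.

-226.29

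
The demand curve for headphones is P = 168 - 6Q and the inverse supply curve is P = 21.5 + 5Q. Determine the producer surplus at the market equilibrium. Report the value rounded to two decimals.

443.43

Set 168 - 6Q = 21.5 + 5Q, which gives 146.5 = 11Q, so Q* = 13.3182 and P* = 168 - 6(13.3182) = 88.0909.
The supply curve's price intercept is 21.5, so PS = (1/2)(Q*)(P* - 21.5) = (1/2)(13.3182)(66.5909) = 443.4349.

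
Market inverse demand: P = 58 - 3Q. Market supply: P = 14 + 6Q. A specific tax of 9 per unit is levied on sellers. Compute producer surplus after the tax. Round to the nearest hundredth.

45.37

Without the tax, 58 - 3Q = 14 + 6Q so Q* = 4.8889 and P* = 43.3333.
A tax on sellers shifts supply up by 9: 58 - 3Q = 14 + 6Q + 9, so Q_t = 3.8889. Buyers pay P_b = 46.3333; sellers receive P_s = P_b - 9 = 37.3333.
Producer surplus is the triangle above supply below P_s: (1/2)(3.8889)(37.3333 - 14) = 45.3704.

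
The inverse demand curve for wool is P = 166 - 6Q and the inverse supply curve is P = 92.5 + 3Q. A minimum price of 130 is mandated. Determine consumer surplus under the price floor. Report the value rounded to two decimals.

Free-market equilibrium: 166 - 6Q = 92.5 + 3Q gives Q* = 8.1667, P* = 117.
At the floor price 130, quantity demanded is (166 - 130)/6 = 6; demand is the short side, so Q = 6 trades at P = 130.
CS is the triangle under demand above 130: (1/2)(6)(166 - 130) = 108.

108.00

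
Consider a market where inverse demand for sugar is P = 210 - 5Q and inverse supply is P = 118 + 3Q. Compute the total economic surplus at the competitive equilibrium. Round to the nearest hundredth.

Setting demand equal to supply, 92 = 8Q, so Q* = 11.5 and P* = 152.5.
CS = (1/2)(11.5)(57.5) = 330.625 and PS = (1/2)(11.5)(34.5) = 198.375, so total surplus = 529.

529.00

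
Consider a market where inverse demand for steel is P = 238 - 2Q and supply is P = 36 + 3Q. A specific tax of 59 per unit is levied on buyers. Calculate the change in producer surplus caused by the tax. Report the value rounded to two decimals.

-1221.30

Without the tax, 238 - 2Q = 36 + 3Q so Q* = 40.4 and P* = 157.2.
A tax on buyers shifts demand down by 59: (238 - 59) - 2Q = 36 + 3Q, so Q_t = 28.6. Buyers pay P_b = 180.8; sellers receive P_s = P_b - 59 = 121.8.
Producers lose the trapezoid between P_s and P* out to Q_t plus the triangle from Q_t to Q*: change in PS = 1226.94 - 2448.24 = -1221.3.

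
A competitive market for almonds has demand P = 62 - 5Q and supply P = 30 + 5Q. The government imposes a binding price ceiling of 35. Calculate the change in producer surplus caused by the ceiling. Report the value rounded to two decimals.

-23.10

Without the control, 62 - 5Q = 30 + 5Q so Q* = 3.2 and P* = 46.
At the ceiling price 35, quantity supplied is (35 - 30)/5 = 1; supply is the short side, so Q = 1 trades at P = 35.
PS goes from (1/2)(3.2)(16) = 25.6 to 2.5 (computed as (35 - 30)(1) - (1/2)(5)(1)^2), a change of -23.1.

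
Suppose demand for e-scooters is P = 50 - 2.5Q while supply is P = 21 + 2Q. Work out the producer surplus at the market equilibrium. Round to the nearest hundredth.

Equilibrium: 50 - 2.5Q = 21 + 2Q, so Q* = 6.4444 and P* = 33.8889.
PS is the area between P* and the supply curve from 0 to Q*: (1/2)(6.4444)(12.8889) = 41.5309.

41.53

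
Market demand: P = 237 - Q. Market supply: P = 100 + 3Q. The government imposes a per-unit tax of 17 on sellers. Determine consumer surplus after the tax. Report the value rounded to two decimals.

Without the tax, 237 - Q = 100 + 3Q so Q* = 34.25 and P* = 202.75.
A tax on sellers shifts supply up by 17: 237 - Q = 100 + 3Q + 17, so Q_t = 30. Buyers pay P_b = 207; sellers receive P_s = P_b - 17 = 190.
CS = (1/2)(Q_t)(237 - P_b) = (1/2)(30)(30) = 450.

450.00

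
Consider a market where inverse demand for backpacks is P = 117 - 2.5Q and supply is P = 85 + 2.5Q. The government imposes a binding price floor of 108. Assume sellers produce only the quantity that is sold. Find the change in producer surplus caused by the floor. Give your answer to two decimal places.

Without the control, 117 - 2.5Q = 85 + 2.5Q so Q* = 6.4 and P* = 101.
At P = 108, buyers demand (117 - 108)/2.5 = 3.6 while sellers would supply more, so the quantity traded is 3.6 at price 108.
PS goes from (1/2)(6.4)(16) = 51.2 to 66.6 (computed as (108 - 85)(3.6) - (1/2)(2.5)(3.6)^2), a change of 15.4.

15.40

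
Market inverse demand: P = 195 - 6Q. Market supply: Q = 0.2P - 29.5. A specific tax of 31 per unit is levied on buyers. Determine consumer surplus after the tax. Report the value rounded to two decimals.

Rewriting supply in inverse form: P = 147.5 + 5Q.
Pre-tax equilibrium: 195 - 6Q = 147.5 + 5Q gives Q* = 4.3182, P* = 169.0909.
With the tax, buyers' net willingness to pay falls by 31: (195 - 31) - 6Q = 147.5 + 5Q, so Q_t = 1.5. Buyers pay P_b = 186; sellers receive P_s = P_b - 31 = 155.
CS = (1/2)(Q_t)(195 - P_b) = (1/2)(1.5)(9) = 6.75.

6.75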